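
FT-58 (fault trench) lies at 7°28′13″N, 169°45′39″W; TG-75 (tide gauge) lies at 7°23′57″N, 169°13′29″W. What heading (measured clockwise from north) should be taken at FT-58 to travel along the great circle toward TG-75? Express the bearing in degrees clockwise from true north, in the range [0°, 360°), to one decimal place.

97.6°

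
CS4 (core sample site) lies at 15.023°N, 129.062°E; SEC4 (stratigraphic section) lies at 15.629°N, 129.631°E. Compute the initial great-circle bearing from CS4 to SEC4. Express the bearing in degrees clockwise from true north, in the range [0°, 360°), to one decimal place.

42.1°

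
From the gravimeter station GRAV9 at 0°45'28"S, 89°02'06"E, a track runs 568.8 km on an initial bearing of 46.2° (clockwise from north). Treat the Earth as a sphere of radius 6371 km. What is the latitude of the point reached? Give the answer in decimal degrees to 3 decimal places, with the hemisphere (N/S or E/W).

GRAV9: φ = -0.75778°, λ = +89.03500°
δ = d/R = 568.8/6371 = 0.089280 rad
φ₂ = arcsin(sin φ₁ cos δ + cos φ₁ sin δ cos θ)
   = arcsin(-0.01323·0.99602 + 0.99991·0.08916·0.69214) = 2.78189°
λ₂ = λ₁ + atan2(sin θ sin δ cos φ₁, cos δ − sin φ₁ sin φ₂) = 92.72906°

2.782°N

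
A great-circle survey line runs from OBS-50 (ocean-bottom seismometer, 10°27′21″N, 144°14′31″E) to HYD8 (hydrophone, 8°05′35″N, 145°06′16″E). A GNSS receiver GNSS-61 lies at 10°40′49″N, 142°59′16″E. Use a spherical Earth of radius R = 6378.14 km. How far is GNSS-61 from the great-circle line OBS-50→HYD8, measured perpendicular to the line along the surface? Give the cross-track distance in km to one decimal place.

OBS-50: φ = +10.45583°, λ = +144.24194°
HYD8: φ = +8.09306°, λ = +145.10444°
GNSS-61: φ = +10.68028°, λ = +142.98778°
δ₁₃ = central angle OBS-50→GNSS-61 = 0.021872 rad  (haversine)
θ₁₃ = bearing OBS-50→GNSS-61 = 280.432°,  θ₁₂ = bearing OBS-50→HYD8 = 160.117°
dₓₜ = R·arcsin(sin δ₁₃ · sin(θ₁₃ − θ₁₂)) = 6378.14·arcsin(0.02187·sin(120.316°)) = 120.423 km
|dₓₜ| = 120.423 km

120.4 km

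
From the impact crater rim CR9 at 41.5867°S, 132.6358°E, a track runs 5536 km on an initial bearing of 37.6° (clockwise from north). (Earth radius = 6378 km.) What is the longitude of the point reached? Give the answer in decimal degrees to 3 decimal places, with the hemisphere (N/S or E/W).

160.390°E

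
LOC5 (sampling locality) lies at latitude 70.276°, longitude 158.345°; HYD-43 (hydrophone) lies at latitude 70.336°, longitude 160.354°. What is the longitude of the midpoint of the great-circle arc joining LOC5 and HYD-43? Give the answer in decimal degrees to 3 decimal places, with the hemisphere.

Bx = cos φ₂ cos Δλ = 0.336297,  By = cos φ₂ sin Δλ = 0.011797
φₘ = atan2(sin φ₁ + sin φ₂, √((cos φ₁ + Bx)² + By²)) = 70.30879°
λₘ = λ₁ + atan2(By, cos φ₁ + Bx) = 159.34803°

159.348°E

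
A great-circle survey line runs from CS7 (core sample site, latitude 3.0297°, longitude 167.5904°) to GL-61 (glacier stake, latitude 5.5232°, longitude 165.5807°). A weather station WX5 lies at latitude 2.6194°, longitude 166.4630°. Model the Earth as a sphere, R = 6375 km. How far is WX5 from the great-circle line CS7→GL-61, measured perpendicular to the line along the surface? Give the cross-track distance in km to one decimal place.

δ₁₃ = central angle CS7→WX5 = 0.020917 rad  (haversine)
θ₁₃ = bearing CS7→WX5 = 250.008°,  θ₁₂ = bearing CS7→GL-61 = 321.280°
dₓₜ = R·arcsin(sin δ₁₃ · sin(θ₁₃ − θ₁₂)) = 6375·arcsin(0.02092·sin(-71.272°)) = -126.284 km
|dₓₜ| = 126.284 km

126.3 km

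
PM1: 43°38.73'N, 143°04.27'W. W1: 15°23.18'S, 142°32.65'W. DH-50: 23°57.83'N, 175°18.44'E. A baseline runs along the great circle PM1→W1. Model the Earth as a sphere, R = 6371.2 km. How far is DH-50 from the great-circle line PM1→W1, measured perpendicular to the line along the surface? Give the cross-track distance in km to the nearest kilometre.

PM1: φ = +43.64550°, λ = -143.07117°
W1: φ = -15.38633°, λ = -142.54417°
DH-50: φ = +23.96383°, λ = +175.30733°
δ₁₃ = central angle PM1→DH-50 = 0.684642 rad  (haversine)
θ₁₃ = bearing PM1→DH-50 = 253.692°,  θ₁₂ = bearing PM1→W1 = 179.407°
dₓₜ = R·arcsin(sin δ₁₃ · sin(θ₁₃ − θ₁₂)) = 6371.2·arcsin(0.63240·sin(74.285°)) = 4169.909 km
|dₓₜ| = 4169.909 km

4170 km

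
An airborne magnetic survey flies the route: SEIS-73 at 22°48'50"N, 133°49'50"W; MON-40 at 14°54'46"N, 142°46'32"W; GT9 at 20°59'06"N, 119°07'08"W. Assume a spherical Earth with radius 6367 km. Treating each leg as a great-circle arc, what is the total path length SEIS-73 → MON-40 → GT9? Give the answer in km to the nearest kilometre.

3873 km

SEIS-73: φ = +22.81389°, λ = -133.83056°
MON-40: φ = +14.91278°, λ = -142.77556°
GT9: φ = +20.98500°, λ = -119.11889°
SEIS-73→MON-40: c = 0.201967 rad, d = 1285.92 km
MON-40→GT9: c = 0.406344 rad, d = 2587.19 km
Total = 1285.92 + 2587.19 = 3873.12 km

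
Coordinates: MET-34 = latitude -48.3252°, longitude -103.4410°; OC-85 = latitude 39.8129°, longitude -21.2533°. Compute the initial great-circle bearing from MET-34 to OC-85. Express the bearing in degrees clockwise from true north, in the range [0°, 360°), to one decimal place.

Δλ = 82.1877°
y = sin Δλ · cos φ₂ = 0.761010
x = cos φ₁ sin φ₂ − sin φ₁ cos φ₂ cos Δλ = 0.503714
θ = atan2(y, x) = 56.4994° → 56.4994° (mod 360°)

56.5°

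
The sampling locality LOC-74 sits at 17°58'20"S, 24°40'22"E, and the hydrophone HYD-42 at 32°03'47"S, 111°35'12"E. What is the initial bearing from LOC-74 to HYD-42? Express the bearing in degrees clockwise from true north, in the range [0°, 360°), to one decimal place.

120.1°

LOC-74: φ = -17.97222°, λ = +24.67278°
HYD-42: φ = -32.06306°, λ = +111.58667°
Δλ = 86.9139°
y = sin Δλ · cos φ₂ = 0.846235
x = cos φ₁ sin φ₂ − sin φ₁ cos φ₂ cos Δλ = -0.490872
θ = atan2(y, x) = 120.1166° → 120.1166° (mod 360°)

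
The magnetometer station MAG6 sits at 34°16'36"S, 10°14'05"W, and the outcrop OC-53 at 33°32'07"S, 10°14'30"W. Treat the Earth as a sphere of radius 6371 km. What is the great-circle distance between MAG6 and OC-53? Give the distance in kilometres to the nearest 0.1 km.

MAG6: φ = -34.27667°, λ = -10.23472°
OC-53: φ = -33.53528°, λ = -10.24167°
Δφ = 0.7414°,  Δλ = -0.0069°
a = sin²(Δφ/2) + cos φ₁ cos φ₂ sin²(Δλ/2) = 0.000042
c = 2·arcsin(√a) = 0.012940 rad = 0.7414°
d = R·c = 6371 × 0.012940 = 82.4 km

82.4 km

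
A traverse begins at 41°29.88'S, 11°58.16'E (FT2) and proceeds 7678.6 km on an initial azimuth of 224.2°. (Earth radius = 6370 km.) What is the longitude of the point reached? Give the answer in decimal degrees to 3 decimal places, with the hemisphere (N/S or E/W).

93.161°W

FT2: φ = -41.49800°, λ = +11.96933°
δ = d/R = 7678.6/6370 = 1.205432 rad
φ₂ = arcsin(sin φ₁ cos δ + cos φ₁ sin δ cos θ)
   = arcsin(-0.66259·0.35729 + 0.74898·0.93399·-0.71691) = -47.58228°
λ₂ = λ₁ + atan2(sin θ sin δ cos φ₁, cos δ − sin φ₁ sin φ₂) = -93.16105°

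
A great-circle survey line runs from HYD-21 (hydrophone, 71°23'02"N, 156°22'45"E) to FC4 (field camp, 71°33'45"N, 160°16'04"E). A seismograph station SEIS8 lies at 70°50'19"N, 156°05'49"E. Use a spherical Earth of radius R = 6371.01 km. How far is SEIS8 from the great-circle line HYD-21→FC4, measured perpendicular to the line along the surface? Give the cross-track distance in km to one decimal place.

57.9 km

HYD-21: φ = +71.38389°, λ = +156.37917°
FC4: φ = +71.56250°, λ = +160.26778°
SEIS8: φ = +70.83861°, λ = +156.09694°
δ₁₃ = central angle HYD-21→SEIS8 = 0.009650 rad  (haversine)
θ₁₃ = bearing HYD-21→SEIS8 = 189.645°,  θ₁₂ = bearing HYD-21→FC4 = 79.934°
dₓₜ = R·arcsin(sin δ₁₃ · sin(θ₁₃ − θ₁₂)) = 6371.01·arcsin(0.00965·sin(109.711°)) = 57.875 km
|dₓₜ| = 57.875 km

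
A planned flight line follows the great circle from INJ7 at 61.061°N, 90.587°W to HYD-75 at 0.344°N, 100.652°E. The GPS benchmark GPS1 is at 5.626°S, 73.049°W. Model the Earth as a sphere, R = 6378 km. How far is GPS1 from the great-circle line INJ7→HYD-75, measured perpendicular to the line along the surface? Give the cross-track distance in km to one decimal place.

δ₁₃ = central angle INJ7→GPS1 = 1.188157 rad  (haversine)
θ₁₃ = bearing INJ7→GPS1 = 161.140°,  θ₁₂ = bearing INJ7→HYD-75 = 347.249°
dₓₜ = R·arcsin(sin δ₁₃ · sin(θ₁₃ − θ₁₂)) = 6378·arcsin(0.92768·sin(-186.109°)) = 630.715 km
|dₓₜ| = 630.715 km

630.7 km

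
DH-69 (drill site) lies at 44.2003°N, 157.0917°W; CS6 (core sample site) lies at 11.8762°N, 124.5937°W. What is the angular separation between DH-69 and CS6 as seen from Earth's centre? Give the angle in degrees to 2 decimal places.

Δφ = -32.3241°,  Δλ = 32.4980°
a = sin²(Δφ/2) + cos φ₁ cos φ₂ sin²(Δλ/2) = 0.132410
c = 2·arcsin(√a) = 0.744865 rad = 42.6776°

42.68°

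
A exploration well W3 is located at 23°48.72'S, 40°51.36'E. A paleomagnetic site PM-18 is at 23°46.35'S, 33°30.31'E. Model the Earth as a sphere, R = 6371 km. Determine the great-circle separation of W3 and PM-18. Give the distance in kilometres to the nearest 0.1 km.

W3: φ = -23.81200°, λ = +40.85600°
PM-18: φ = -23.77250°, λ = +33.50517°
Δφ = 0.0395°,  Δλ = -7.3508°
a = sin²(Δφ/2) + cos φ₁ cos φ₂ sin²(Δλ/2) = 0.003441
c = 2·arcsin(√a) = 0.117382 rad = 6.7255°
d = R·c = 6371 × 0.117382 = 747.8 km

747.8 km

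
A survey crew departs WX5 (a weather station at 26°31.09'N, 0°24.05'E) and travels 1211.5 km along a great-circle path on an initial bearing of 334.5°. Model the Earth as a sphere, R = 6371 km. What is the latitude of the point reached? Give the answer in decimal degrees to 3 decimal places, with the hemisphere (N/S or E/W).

36.234°N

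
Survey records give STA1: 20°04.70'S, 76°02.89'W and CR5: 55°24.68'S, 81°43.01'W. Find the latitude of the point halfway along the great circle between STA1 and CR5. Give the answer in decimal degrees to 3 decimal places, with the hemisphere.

STA1: φ = -20.07833°, λ = -76.04817°
CR5: φ = -55.41133°, λ = -81.71683°
Bx = cos φ₂ cos Δλ = 0.564905,  By = cos φ₂ sin Δλ = -0.056073
φₘ = atan2(sin φ₁ + sin φ₂, √((cos φ₁ + Bx)² + By²)) = -37.77672°
λₘ = λ₁ + atan2(By, cos φ₁ + Bx) = -78.18313°

37.777°S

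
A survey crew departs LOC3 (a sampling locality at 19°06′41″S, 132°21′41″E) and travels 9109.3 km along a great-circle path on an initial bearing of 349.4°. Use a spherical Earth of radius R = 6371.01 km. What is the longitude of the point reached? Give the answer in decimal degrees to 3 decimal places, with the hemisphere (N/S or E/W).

LOC3: φ = -19.11139°, λ = +132.36139°
δ = d/R = 9109.3/6371.01 = 1.429805 rad
φ₂ = arcsin(sin φ₁ cos δ + cos φ₁ sin δ cos θ)
   = arcsin(-0.32741·0.14052 + 0.94488·0.99008·0.98294) = 60.87208°
λ₂ = λ₁ + atan2(sin θ sin δ cos φ₁, cos δ − sin φ₁ sin φ₂) = 110.38905°

110.389°E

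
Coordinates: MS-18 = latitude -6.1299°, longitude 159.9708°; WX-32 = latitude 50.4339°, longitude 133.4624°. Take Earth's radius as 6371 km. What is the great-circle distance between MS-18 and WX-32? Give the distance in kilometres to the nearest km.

Δφ = 56.5638°,  Δλ = -26.5084°
a = sin²(Δφ/2) + cos φ₁ cos φ₂ sin²(Δλ/2) = 0.257787
c = 2·arcsin(√a) = 1.065090 rad = 61.0251°
d = R·c = 6371 × 1.065090 = 6785.7 km

6786 km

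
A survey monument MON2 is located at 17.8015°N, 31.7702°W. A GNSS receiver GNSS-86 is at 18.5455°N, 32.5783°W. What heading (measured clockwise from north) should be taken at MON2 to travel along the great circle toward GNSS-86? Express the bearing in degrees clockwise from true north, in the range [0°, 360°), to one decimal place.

Δλ = -0.8081°
y = sin Δλ · cos φ₂ = -0.013371
x = cos φ₁ sin φ₂ − sin φ₁ cos φ₂ cos Δλ = 0.013014
θ = atan2(y, x) = -45.7762° → 314.2238° (mod 360°)

314.2°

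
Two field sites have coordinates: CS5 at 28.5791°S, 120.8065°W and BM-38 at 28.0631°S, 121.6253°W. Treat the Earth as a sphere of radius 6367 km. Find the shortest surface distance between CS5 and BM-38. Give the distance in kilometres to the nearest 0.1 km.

Δφ = 0.5160°,  Δλ = -0.8188°
a = sin²(Δφ/2) + cos φ₁ cos φ₂ sin²(Δλ/2) = 0.000060
c = 2·arcsin(√a) = 0.015471 rad = 0.8864°
d = R·c = 6367 × 0.015471 = 98.5 km

98.5 km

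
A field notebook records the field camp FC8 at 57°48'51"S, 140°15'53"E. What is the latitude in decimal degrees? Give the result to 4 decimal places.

57° + 48′/60 + 51″/3600 = 57 + 0.80000 + 0.01417 = 57.8142°

57.8142°S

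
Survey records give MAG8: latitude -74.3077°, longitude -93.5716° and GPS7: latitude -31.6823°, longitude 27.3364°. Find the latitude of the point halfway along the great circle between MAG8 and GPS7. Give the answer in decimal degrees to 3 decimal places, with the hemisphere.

63.283°S

Bx = cos φ₂ cos Δλ = -0.437112,  By = cos φ₂ sin Δλ = 0.730129
φₘ = atan2(sin φ₁ + sin φ₂, √((cos φ₁ + Bx)² + By²)) = -63.28309°
λₘ = λ₁ + atan2(By, cos φ₁ + Bx) = 9.28506°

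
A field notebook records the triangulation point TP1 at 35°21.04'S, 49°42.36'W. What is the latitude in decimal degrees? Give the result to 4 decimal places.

35° + 21.04′/60 = 35 + 0.35067 = 35.3507°

35.3507°S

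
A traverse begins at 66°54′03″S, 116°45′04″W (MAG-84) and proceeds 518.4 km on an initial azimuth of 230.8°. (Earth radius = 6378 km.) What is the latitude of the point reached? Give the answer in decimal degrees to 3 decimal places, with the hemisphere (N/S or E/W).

69.541°S

MAG-84: φ = -66.90083°, λ = -116.75111°
δ = d/R = 518.4/6378 = 0.081279 rad
φ₂ = arcsin(sin φ₁ cos δ + cos φ₁ sin δ cos θ)
   = arcsin(-0.91983·0.99670 + 0.39232·0.08119·-0.63203) = -69.54097°
λ₂ = λ₁ + atan2(sin θ sin δ cos φ₁, cos δ − sin φ₁ sin φ₂) = -127.12103°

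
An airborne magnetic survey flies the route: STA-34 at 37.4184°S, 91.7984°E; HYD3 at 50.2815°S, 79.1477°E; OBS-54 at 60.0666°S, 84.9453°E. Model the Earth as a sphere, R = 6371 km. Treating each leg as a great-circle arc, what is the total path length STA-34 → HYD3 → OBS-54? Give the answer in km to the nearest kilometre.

STA-34→HYD3: c = 0.274415 rad, d = 1748.30 km
HYD3→OBS-54: c = 0.180126 rad, d = 1147.58 km
Total = 1748.30 + 1147.58 = 2895.88 km

2896 km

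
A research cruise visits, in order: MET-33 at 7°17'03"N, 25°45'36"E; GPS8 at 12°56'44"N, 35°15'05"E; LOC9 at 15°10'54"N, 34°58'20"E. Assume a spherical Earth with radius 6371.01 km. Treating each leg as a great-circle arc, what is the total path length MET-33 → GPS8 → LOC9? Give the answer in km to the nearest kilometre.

1465 km

MET-33: φ = +7.28417°, λ = +25.76000°
GPS8: φ = +12.94556°, λ = +35.25139°
LOC9: φ = +15.18167°, λ = +34.97222°
MET-33→GPS8: c = 0.190613 rad, d = 1214.40 km
GPS8→LOC9: c = 0.039313 rad, d = 250.46 km
Total = 1214.40 + 250.46 = 1464.86 km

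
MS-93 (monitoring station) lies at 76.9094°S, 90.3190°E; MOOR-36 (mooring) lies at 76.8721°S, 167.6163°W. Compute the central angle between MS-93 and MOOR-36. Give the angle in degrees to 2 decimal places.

Δφ = 0.0373°,  Δλ = 102.0647°
a = sin²(Δφ/2) + cos φ₁ cos φ₂ sin²(Δλ/2) = 0.031097
c = 2·arcsin(√a) = 0.354542 rad = 20.3138°

20.31°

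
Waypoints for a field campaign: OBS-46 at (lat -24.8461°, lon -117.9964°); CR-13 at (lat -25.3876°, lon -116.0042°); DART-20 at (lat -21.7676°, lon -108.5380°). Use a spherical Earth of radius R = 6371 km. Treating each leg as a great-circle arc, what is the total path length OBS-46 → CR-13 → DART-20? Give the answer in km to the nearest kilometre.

1070 km

OBS-46→CR-13: c = 0.032870 rad, d = 209.42 km
CR-13→DART-20: c = 0.135074 rad, d = 860.56 km
Total = 209.42 + 860.56 = 1069.97 km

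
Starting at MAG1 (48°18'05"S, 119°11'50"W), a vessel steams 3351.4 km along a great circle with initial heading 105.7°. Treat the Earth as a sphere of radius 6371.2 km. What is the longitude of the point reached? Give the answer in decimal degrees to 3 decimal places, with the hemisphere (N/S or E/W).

73.627°W

MAG1: φ = -48.30139°, λ = -119.19722°
δ = d/R = 3351.4/6371.2 = 0.526023 rad
φ₂ = arcsin(sin φ₁ cos δ + cos φ₁ sin δ cos θ)
   = arcsin(-0.74665·0.86481 + 0.66521·0.50210·-0.27060) = -47.39987°
λ₂ = λ₁ + atan2(sin θ sin δ cos φ₁, cos δ − sin φ₁ sin φ₂) = -73.62682°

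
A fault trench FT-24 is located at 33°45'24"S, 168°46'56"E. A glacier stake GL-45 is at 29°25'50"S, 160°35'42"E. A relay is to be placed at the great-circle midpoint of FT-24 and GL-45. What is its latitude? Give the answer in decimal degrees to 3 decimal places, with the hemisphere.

FT-24: φ = -33.75667°, λ = +168.78222°
GL-45: φ = -29.43056°, λ = +160.59500°
Bx = cos φ₂ cos Δλ = 0.862075,  By = cos φ₂ sin Δλ = -0.124031
φₘ = atan2(sin φ₁ + sin φ₂, √((cos φ₁ + Bx)² + By²)) = -31.65893°
λₘ = λ₁ + atan2(By, cos φ₁ + Bx) = 164.59335°

31.659°S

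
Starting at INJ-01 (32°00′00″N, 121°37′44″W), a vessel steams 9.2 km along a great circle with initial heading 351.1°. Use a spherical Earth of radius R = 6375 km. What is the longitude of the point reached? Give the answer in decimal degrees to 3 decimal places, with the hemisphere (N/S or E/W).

121.644°W

INJ-01: φ = +32.00000°, λ = -121.62889°
δ = d/R = 9.2/6375 = 0.001443 rad
φ₂ = arcsin(sin φ₁ cos δ + cos φ₁ sin δ cos θ)
   = arcsin(0.52992·1.00000 + 0.84805·0.00144·0.98796) = 32.08169°
λ₂ = λ₁ + atan2(sin θ sin δ cos φ₁, cos δ − sin φ₁ sin φ₂) = -121.64399°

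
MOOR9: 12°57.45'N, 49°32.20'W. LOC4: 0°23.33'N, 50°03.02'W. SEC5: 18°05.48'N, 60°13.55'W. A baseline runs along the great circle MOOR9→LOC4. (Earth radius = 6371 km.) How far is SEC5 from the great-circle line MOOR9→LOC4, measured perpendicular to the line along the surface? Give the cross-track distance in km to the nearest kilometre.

MOOR9: φ = +12.95750°, λ = -49.53667°
LOC4: φ = +0.38883°, λ = -50.05033°
SEC5: φ = +18.09133°, λ = -60.22583°
δ₁₃ = central angle MOOR9→SEC5 = 0.200766 rad  (haversine)
θ₁₃ = bearing MOOR9→SEC5 = 297.857°,  θ₁₂ = bearing MOOR9→LOC4 = 182.359°
dₓₜ = R·arcsin(sin δ₁₃ · sin(θ₁₃ − θ₁₂)) = 6371·arcsin(0.19942·sin(115.497°)) = 1153.048 km
|dₓₜ| = 1153.048 km

1153 km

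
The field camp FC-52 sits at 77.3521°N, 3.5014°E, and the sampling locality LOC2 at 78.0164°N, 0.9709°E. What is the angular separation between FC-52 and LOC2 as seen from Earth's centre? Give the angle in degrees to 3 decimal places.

Δφ = 0.6643°,  Δλ = -2.5305°
a = sin²(Δφ/2) + cos φ₁ cos φ₂ sin²(Δλ/2) = 0.000056
c = 2·arcsin(√a) = 0.014936 rad = 0.8558°

0.856°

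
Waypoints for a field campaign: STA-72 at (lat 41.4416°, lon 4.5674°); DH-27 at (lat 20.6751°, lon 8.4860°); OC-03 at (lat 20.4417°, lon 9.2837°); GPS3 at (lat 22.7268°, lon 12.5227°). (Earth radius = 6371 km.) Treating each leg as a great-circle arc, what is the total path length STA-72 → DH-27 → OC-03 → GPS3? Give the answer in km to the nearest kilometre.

2846 km

STA-72→DH-27: c = 0.367040 rad, d = 2338.41 km
DH-27→OC-03: c = 0.013657 rad, d = 87.01 km
OC-03→GPS3: c = 0.065979 rad, d = 420.35 km
Total = 2338.41 + 87.01 + 420.35 = 2845.78 km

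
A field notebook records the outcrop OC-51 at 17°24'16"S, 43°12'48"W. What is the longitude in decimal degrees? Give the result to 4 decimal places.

43.2133°W

43° + 12′/60 + 48″/3600 = 43 + 0.20000 + 0.01333 = 43.2133°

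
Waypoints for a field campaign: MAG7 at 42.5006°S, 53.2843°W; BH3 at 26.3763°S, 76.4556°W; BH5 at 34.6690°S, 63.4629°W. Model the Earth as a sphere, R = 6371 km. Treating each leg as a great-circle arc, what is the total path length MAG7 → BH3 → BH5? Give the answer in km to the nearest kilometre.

4310 km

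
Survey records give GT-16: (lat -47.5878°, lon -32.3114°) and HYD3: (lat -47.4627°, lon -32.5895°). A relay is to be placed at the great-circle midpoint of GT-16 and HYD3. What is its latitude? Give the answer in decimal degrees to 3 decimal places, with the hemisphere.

47.525°S

Bx = cos φ₂ cos Δλ = 0.676062,  By = cos φ₂ sin Δλ = -0.003281
φₘ = atan2(sin φ₁ + sin φ₂, √((cos φ₁ + Bx)² + By²)) = -47.52533°
λₘ = λ₁ + atan2(By, cos φ₁ + Bx) = -32.45062°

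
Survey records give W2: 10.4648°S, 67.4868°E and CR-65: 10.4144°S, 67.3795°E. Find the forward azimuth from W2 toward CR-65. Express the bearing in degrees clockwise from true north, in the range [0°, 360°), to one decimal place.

295.5°

Δλ = -0.1073°
y = sin Δλ · cos φ₂ = -0.001842
x = cos φ₁ sin φ₂ − sin φ₁ cos φ₂ cos Δλ = 0.000879
θ = atan2(y, x) = -64.4798° → 295.5202° (mod 360°)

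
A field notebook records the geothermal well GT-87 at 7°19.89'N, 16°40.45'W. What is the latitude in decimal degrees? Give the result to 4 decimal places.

7.3315°N

7° + 19.89′/60 = 7 + 0.33150 = 7.3315°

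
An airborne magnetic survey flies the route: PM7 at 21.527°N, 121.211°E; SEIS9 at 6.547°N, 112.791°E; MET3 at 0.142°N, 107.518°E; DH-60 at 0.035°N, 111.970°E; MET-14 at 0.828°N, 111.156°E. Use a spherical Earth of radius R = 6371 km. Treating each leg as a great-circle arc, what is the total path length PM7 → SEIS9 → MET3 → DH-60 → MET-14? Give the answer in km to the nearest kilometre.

PM7→SEIS9: c = 0.297560 rad, d = 1895.76 km
SEIS9→MET3: c = 0.144667 rad, d = 921.68 km
MET3→DH-60: c = 0.077724 rad, d = 495.18 km
DH-60→MET-14: c = 0.019834 rad, d = 126.36 km
Total = 1895.76 + 921.68 + 495.18 + 126.36 = 3438.98 km

3439 km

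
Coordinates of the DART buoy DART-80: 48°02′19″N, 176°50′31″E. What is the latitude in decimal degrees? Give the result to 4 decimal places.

48.0386°N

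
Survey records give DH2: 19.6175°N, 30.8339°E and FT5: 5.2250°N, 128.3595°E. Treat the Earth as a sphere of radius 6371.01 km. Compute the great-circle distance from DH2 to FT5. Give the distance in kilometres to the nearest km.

10596 km

Δφ = -14.3925°,  Δλ = 97.5256°
a = sin²(Δφ/2) + cos φ₁ cos φ₂ sin²(Δλ/2) = 0.546140
c = 2·arcsin(√a) = 1.663207 rad = 95.2948°
d = R·c = 6371.01 × 1.663207 = 10596.3 km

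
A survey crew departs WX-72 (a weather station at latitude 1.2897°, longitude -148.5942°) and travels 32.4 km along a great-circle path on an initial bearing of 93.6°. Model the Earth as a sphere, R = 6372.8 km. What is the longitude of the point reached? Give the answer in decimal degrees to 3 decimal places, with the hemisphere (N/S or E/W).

148.303°W

δ = d/R = 32.4/6372.8 = 0.005084 rad
φ₂ = arcsin(sin φ₁ cos δ + cos φ₁ sin δ cos θ)
   = arcsin(0.02251·0.99999 + 0.99975·0.00508·-0.06279) = 1.27139°
λ₂ = λ₁ + atan2(sin θ sin δ cos φ₁, cos δ − sin φ₁ sin φ₂) = -148.30341°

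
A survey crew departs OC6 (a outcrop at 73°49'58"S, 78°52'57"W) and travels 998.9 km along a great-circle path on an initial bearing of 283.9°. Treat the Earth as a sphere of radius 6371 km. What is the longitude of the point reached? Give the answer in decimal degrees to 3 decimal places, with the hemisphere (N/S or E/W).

OC6: φ = -73.83278°, λ = -78.88250°
δ = d/R = 998.9/6371 = 0.156789 rad
φ₂ = arcsin(sin φ₁ cos δ + cos φ₁ sin δ cos θ)
   = arcsin(-0.96045·0.98773 + 0.27844·0.15615·0.24023) = -69.75598°
λ₂ = λ₁ + atan2(sin θ sin δ cos φ₁, cos δ − sin φ₁ sin φ₂) = -104.86217°

104.862°W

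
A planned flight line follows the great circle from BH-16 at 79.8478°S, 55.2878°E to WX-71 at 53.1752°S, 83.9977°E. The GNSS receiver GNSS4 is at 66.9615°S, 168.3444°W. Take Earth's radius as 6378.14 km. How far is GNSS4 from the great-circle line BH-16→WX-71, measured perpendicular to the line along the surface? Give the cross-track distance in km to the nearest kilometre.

3211 km

δ₁₃ = central angle BH-16→GNSS4 = 0.543495 rad  (haversine)
θ₁₃ = bearing BH-16→GNSS4 = 148.521°,  θ₁₂ = bearing BH-16→WX-71 = 37.417°
dₓₜ = R·arcsin(sin δ₁₃ · sin(θ₁₃ − θ₁₂)) = 6378.14·arcsin(0.51713·sin(111.104°)) = 3211.040 km
|dₓₜ| = 3211.040 km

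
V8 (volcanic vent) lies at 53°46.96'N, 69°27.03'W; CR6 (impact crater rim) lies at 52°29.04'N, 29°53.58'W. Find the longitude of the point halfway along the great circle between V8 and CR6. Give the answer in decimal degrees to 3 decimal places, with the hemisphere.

V8: φ = +53.78267°, λ = -69.45050°
CR6: φ = +52.48400°, λ = -29.89300°
Bx = cos φ₂ cos Δλ = 0.469517,  By = cos φ₂ sin Δλ = 0.387832
φₘ = atan2(sin φ₁ + sin φ₂, √((cos φ₁ + Bx)² + By²)) = 54.79006°
λₘ = λ₁ + atan2(By, cos φ₁ + Bx) = -49.36037°

49.360°W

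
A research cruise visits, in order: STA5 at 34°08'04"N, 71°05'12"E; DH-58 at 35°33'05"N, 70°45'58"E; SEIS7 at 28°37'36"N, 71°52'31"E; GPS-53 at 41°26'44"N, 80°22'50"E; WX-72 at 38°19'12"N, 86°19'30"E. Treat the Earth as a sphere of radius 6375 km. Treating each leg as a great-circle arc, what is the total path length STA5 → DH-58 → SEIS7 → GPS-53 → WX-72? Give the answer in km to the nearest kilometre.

3174 km

STA5: φ = +34.13444°, λ = +71.08667°
DH-58: φ = +35.55139°, λ = +70.76611°
SEIS7: φ = +28.62667°, λ = +71.87528°
GPS-53: φ = +41.44556°, λ = +80.38056°
WX-72: φ = +38.32000°, λ = +86.32500°
STA5→DH-58: c = 0.025153 rad, d = 160.35 km
DH-58→SEIS7: c = 0.121964 rad, d = 777.52 km
SEIS7→GPS-53: c = 0.254298 rad, d = 1621.15 km
GPS-53→WX-72: c = 0.096472 rad, d = 615.01 km
Total = 160.35 + 777.52 + 1621.15 + 615.01 = 3174.03 km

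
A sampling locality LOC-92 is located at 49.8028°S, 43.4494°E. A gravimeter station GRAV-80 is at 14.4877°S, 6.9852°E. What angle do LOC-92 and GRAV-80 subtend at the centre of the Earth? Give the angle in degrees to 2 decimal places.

46.08°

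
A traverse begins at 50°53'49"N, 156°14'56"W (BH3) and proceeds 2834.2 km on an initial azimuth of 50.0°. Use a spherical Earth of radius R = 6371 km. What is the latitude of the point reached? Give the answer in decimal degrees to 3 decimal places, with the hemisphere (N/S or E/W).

61.039°N

BH3: φ = +50.89694°, λ = -156.24889°
δ = d/R = 2834.2/6371 = 0.444860 rad
φ₂ = arcsin(sin φ₁ cos δ + cos φ₁ sin δ cos θ)
   = arcsin(0.77601·0.90267 + 0.63072·0.43033·0.64279) = 61.03882°
λ₂ = λ₁ + atan2(sin θ sin δ cos φ₁, cos δ − sin φ₁ sin φ₂) = -113.34305°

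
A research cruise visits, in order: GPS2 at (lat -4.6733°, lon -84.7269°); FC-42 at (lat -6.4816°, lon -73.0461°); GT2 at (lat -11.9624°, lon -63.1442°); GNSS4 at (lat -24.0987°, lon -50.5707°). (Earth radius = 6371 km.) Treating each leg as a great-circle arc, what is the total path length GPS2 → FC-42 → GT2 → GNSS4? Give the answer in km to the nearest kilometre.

GPS2→FC-42: c = 0.205331 rad, d = 1308.17 km
FC-42→GT2: c = 0.195511 rad, d = 1245.60 km
GT2→GNSS4: c = 0.296950 rad, d = 1891.87 km
Total = 1308.17 + 1245.60 + 1891.87 = 4445.63 km

4446 km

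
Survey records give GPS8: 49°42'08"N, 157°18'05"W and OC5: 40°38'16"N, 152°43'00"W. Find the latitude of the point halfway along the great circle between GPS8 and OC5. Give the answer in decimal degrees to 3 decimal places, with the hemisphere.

45.193°N

GPS8: φ = +49.70222°, λ = -157.30139°
OC5: φ = +40.63778°, λ = -152.71667°
Bx = cos φ₂ cos Δλ = 0.756414,  By = cos φ₂ sin Δλ = 0.060657
φₘ = atan2(sin φ₁ + sin φ₂, √((cos φ₁ + Bx)² + By²)) = 45.19279°
λₘ = λ₁ + atan2(By, cos φ₁ + Bx) = -154.82614°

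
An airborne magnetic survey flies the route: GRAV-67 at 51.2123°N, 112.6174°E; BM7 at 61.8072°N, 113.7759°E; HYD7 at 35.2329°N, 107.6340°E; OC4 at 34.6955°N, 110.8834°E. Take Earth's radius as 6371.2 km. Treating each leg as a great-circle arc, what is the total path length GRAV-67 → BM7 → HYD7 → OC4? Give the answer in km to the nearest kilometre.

GRAV-67→BM7: c = 0.185245 rad, d = 1180.23 km
BM7→HYD7: c = 0.468736 rad, d = 2986.41 km
HYD7→OC4: c = 0.047411 rad, d = 302.07 km
Total = 1180.23 + 2986.41 + 302.07 = 4468.71 km

4469 km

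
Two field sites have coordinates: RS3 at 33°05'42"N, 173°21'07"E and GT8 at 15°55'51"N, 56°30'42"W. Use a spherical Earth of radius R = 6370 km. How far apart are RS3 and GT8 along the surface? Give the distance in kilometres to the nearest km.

12416 km

RS3: φ = +33.09500°, λ = +173.35194°
GT8: φ = +15.93083°, λ = -56.51167°
Δφ = -17.1642°,  Δλ = 130.1364°
a = sin²(Δφ/2) + cos φ₁ cos φ₂ sin²(Δλ/2) = 0.684710
c = 2·arcsin(√a) = 1.949180 rad = 111.6798°
d = R·c = 6370 × 1.949180 = 12416.3 km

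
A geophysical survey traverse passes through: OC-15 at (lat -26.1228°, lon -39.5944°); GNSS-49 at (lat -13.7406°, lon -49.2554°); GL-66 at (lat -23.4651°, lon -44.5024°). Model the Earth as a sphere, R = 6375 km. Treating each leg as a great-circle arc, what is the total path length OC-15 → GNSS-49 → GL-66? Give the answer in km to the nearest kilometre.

2899 km

OC-15→GNSS-49: c = 0.267745 rad, d = 1706.87 km
GNSS-49→GL-66: c = 0.186996 rad, d = 1192.10 km
Total = 1706.87 + 1192.10 = 2898.97 km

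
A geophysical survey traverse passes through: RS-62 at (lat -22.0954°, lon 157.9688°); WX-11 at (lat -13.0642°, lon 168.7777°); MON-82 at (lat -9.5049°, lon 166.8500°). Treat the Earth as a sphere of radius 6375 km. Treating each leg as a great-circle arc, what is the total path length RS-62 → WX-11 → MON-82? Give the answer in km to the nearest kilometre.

RS-62→WX-11: c = 0.238939 rad, d = 1523.24 km
WX-11→MON-82: c = 0.070337 rad, d = 448.40 km
Total = 1523.24 + 448.40 = 1971.64 km

1972 km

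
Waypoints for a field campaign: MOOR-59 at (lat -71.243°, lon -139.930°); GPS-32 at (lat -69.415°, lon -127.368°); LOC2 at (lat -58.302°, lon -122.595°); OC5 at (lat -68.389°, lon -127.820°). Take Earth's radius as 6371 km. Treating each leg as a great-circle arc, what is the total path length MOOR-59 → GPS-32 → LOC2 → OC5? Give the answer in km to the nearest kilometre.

2918 km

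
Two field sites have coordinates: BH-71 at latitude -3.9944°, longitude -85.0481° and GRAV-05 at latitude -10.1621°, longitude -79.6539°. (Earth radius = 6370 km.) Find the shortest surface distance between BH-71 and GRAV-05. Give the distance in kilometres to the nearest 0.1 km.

907.8 km

Δφ = -6.1677°,  Δλ = 5.3942°
a = sin²(Δφ/2) + cos φ₁ cos φ₂ sin²(Δλ/2) = 0.005068
c = 2·arcsin(√a) = 0.142506 rad = 8.1650°
d = R·c = 6370 × 0.142506 = 907.8 km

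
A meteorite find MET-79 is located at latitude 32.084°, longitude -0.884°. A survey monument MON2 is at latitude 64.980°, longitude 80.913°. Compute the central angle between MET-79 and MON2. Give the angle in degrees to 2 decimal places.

57.83°

Δφ = 32.8960°,  Δλ = 81.7970°
a = sin²(Δφ/2) + cos φ₁ cos φ₂ sin²(Δλ/2) = 0.233777
c = 2·arcsin(√a) = 1.009309 rad = 57.8291°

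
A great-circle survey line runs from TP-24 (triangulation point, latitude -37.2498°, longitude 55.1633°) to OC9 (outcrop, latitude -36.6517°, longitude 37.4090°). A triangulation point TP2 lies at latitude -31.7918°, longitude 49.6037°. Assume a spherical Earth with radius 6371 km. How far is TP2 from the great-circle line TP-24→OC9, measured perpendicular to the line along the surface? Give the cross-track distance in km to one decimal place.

617.9 km

δ₁₃ = central angle TP-24→TP2 = 0.124309 rad  (haversine)
θ₁₃ = bearing TP-24→TP2 = 318.384°,  θ₁₂ = bearing TP-24→OC9 = 267.031°
dₓₜ = R·arcsin(sin δ₁₃ · sin(θ₁₃ − θ₁₂)) = 6371·arcsin(0.12399·sin(51.353°)) = 617.917 km
|dₓₜ| = 617.917 km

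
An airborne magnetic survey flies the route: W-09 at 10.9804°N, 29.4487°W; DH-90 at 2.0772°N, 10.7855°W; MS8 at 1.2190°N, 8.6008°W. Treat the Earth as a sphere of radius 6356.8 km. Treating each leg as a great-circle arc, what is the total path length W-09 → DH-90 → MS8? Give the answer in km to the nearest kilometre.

2540 km

W-09→DH-90: c = 0.358672 rad, d = 2280.01 km
DH-90→MS8: c = 0.040952 rad, d = 260.32 km
Total = 2280.01 + 260.32 = 2540.33 km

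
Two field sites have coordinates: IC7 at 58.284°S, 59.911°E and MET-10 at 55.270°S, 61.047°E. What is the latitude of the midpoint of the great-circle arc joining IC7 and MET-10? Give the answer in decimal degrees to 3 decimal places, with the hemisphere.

56.778°S

Bx = cos φ₂ cos Δλ = 0.569598,  By = cos φ₂ sin Δλ = 0.011295
φₘ = atan2(sin φ₁ + sin φ₂, √((cos φ₁ + Bx)² + By²)) = -56.77829°
λₘ = λ₁ + atan2(By, cos φ₁ + Bx) = 60.50182°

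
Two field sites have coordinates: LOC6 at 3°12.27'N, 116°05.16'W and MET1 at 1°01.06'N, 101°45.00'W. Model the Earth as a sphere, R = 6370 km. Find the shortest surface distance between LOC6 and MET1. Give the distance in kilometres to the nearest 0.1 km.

1611.1 km

LOC6: φ = +3.20450°, λ = -116.08600°
MET1: φ = +1.01767°, λ = -101.75000°
Δφ = -2.1868°,  Δλ = 14.3360°
a = sin²(Δφ/2) + cos φ₁ cos φ₂ sin²(Δλ/2) = 0.015907
c = 2·arcsin(√a) = 0.252921 rad = 14.4913°
d = R·c = 6370 × 0.252921 = 1611.1 km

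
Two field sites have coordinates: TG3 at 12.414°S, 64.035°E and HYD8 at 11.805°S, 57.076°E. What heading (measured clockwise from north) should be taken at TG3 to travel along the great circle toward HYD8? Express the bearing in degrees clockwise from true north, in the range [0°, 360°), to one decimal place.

Δλ = -6.9590°
y = sin Δλ · cos φ₂ = -0.118596
x = cos φ₁ sin φ₂ − sin φ₁ cos φ₂ cos Δλ = 0.009079
θ = atan2(y, x) = -85.6225° → 274.3775° (mod 360°)

274.4°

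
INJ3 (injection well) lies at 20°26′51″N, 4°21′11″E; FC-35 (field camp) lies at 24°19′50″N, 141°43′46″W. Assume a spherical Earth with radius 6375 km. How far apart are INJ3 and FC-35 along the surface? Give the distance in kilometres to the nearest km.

13838 km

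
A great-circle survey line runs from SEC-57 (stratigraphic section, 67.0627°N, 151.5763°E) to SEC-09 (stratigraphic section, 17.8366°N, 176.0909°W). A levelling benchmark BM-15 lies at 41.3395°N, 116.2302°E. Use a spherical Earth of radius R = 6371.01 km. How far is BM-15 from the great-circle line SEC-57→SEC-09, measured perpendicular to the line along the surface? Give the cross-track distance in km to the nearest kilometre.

δ₁₃ = central angle SEC-57→BM-15 = 0.560545 rad  (haversine)
θ₁₃ = bearing SEC-57→BM-15 = 234.785°,  θ₁₂ = bearing SEC-57→SEC-09 = 140.670°
dₓₜ = R·arcsin(sin δ₁₃ · sin(θ₁₃ − θ₁₂)) = 6371.01·arcsin(0.53165·sin(94.115°)) = 3560.931 km
|dₓₜ| = 3560.931 km

3561 km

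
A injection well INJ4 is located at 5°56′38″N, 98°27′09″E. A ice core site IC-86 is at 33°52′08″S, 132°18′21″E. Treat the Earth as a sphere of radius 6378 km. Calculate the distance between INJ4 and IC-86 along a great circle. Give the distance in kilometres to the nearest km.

INJ4: φ = +5.94389°, λ = +98.45250°
IC-86: φ = -33.86889°, λ = +132.30583°
Δφ = -39.8128°,  Δλ = 33.8533°
a = sin²(Δφ/2) + cos φ₁ cos φ₂ sin²(Δλ/2) = 0.185934
c = 2·arcsin(√a) = 0.891647 rad = 51.0876°
d = R·c = 6378 × 0.891647 = 5686.9 km

5687 km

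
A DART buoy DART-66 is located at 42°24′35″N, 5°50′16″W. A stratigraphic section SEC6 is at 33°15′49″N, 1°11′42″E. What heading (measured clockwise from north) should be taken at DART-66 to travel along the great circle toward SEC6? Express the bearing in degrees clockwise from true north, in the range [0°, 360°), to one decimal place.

DART-66: φ = +42.40972°, λ = -5.83778°
SEC6: φ = +33.26361°, λ = +1.19500°
Δλ = 7.0328°
y = sin Δλ · cos φ₂ = 0.102377
x = cos φ₁ sin φ₂ − sin φ₁ cos φ₂ cos Δλ = -0.154710
θ = atan2(y, x) = 146.5061° → 146.5061° (mod 360°)

146.5°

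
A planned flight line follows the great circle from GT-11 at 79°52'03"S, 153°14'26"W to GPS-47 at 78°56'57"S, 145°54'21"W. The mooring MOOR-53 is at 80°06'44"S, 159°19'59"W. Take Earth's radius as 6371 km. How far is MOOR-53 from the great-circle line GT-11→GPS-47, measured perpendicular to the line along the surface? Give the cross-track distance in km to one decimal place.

GT-11: φ = -79.86750°, λ = -153.24056°
GPS-47: φ = -78.94917°, λ = -145.90583°
MOOR-53: φ = -80.11222°, λ = -159.33306°
δ₁₃ = central angle GT-11→MOOR-53 = 0.018961 rad  (haversine)
θ₁₃ = bearing GT-11→MOOR-53 = 254.000°,  θ₁₂ = bearing GT-11→GPS-47 = 59.381°
dₓₜ = R·arcsin(sin δ₁₃ · sin(θ₁₃ − θ₁₂)) = 6371·arcsin(0.01896·sin(194.619°)) = -30.488 km
|dₓₜ| = 30.488 km

30.5 km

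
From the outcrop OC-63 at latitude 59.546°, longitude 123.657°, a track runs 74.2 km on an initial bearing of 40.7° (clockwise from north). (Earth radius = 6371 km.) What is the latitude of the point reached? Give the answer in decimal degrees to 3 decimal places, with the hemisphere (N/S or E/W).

60.049°N

δ = d/R = 74.2/6371 = 0.011647 rad
φ₂ = arcsin(sin φ₁ cos δ + cos φ₁ sin δ cos θ)
   = arcsin(0.86204·0.99993 + 0.50685·0.01165·0.75813) = 60.04904°
λ₂ = λ₁ + atan2(sin θ sin δ cos φ₁, cos δ − sin φ₁ sin φ₂) = 124.52859°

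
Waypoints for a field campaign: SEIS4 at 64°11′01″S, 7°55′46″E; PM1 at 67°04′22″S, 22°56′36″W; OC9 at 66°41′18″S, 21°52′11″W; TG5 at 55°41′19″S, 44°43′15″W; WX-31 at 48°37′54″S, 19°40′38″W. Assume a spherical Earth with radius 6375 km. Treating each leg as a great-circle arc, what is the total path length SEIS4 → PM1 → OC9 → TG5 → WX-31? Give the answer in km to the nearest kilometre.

5081 km

SEIS4: φ = -64.18361°, λ = +7.92944°
PM1: φ = -67.07278°, λ = -22.94333°
OC9: φ = -66.68833°, λ = -21.86972°
TG5: φ = -55.68861°, λ = -44.72083°
WX-31: φ = -48.63167°, λ = -19.67722°
SEIS4→PM1: c = 0.225461 rad, d = 1437.32 km
PM1→OC9: c = 0.009957 rad, d = 63.48 km
OC9→TG5: c = 0.268685 rad, d = 1712.87 km
TG5→WX-31: c = 0.292935 rad, d = 1867.46 km
Total = 1437.32 + 63.48 + 1712.87 + 1867.46 = 5081.12 km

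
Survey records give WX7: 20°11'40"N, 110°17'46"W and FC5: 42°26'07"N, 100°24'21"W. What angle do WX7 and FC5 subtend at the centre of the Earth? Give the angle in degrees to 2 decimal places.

WX7: φ = +20.19444°, λ = -110.29611°
FC5: φ = +42.43528°, λ = -100.40583°
Δφ = 22.2408°,  Δλ = 9.8903°
a = sin²(Δφ/2) + cos φ₁ cos φ₂ sin²(Δλ/2) = 0.042347
c = 2·arcsin(√a) = 0.414527 rad = 23.7506°

23.75°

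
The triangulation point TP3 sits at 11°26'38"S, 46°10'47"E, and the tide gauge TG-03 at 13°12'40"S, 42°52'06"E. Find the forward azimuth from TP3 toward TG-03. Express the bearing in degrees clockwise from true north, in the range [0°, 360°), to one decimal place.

241.0°

TP3: φ = -11.44389°, λ = +46.17972°
TG-03: φ = -13.21111°, λ = +42.86833°
Δλ = -3.3114°
y = sin Δλ · cos φ₂ = -0.056234
x = cos φ₁ sin φ₂ − sin φ₁ cos φ₂ cos Δλ = -0.031161
θ = atan2(y, x) = -118.9927° → 241.0073° (mod 360°)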